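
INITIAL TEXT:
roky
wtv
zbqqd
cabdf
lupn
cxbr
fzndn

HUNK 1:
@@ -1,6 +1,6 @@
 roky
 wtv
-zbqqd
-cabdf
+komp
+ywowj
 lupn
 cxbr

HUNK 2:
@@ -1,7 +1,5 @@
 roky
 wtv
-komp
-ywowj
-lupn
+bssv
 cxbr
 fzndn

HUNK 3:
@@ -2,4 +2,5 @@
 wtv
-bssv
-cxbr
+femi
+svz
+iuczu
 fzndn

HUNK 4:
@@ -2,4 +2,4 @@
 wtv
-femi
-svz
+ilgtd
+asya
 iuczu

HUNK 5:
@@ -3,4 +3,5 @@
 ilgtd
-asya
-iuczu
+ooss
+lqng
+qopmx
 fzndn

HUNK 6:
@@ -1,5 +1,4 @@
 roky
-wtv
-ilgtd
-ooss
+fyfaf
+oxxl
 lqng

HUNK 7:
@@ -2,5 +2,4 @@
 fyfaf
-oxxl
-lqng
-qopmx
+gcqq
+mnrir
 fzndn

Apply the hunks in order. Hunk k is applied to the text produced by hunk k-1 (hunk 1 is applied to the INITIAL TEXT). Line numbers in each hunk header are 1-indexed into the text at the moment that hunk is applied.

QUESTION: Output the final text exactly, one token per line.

Hunk 1: at line 1 remove [zbqqd,cabdf] add [komp,ywowj] -> 7 lines: roky wtv komp ywowj lupn cxbr fzndn
Hunk 2: at line 1 remove [komp,ywowj,lupn] add [bssv] -> 5 lines: roky wtv bssv cxbr fzndn
Hunk 3: at line 2 remove [bssv,cxbr] add [femi,svz,iuczu] -> 6 lines: roky wtv femi svz iuczu fzndn
Hunk 4: at line 2 remove [femi,svz] add [ilgtd,asya] -> 6 lines: roky wtv ilgtd asya iuczu fzndn
Hunk 5: at line 3 remove [asya,iuczu] add [ooss,lqng,qopmx] -> 7 lines: roky wtv ilgtd ooss lqng qopmx fzndn
Hunk 6: at line 1 remove [wtv,ilgtd,ooss] add [fyfaf,oxxl] -> 6 lines: roky fyfaf oxxl lqng qopmx fzndn
Hunk 7: at line 2 remove [oxxl,lqng,qopmx] add [gcqq,mnrir] -> 5 lines: roky fyfaf gcqq mnrir fzndn

Answer: roky
fyfaf
gcqq
mnrir
fzndn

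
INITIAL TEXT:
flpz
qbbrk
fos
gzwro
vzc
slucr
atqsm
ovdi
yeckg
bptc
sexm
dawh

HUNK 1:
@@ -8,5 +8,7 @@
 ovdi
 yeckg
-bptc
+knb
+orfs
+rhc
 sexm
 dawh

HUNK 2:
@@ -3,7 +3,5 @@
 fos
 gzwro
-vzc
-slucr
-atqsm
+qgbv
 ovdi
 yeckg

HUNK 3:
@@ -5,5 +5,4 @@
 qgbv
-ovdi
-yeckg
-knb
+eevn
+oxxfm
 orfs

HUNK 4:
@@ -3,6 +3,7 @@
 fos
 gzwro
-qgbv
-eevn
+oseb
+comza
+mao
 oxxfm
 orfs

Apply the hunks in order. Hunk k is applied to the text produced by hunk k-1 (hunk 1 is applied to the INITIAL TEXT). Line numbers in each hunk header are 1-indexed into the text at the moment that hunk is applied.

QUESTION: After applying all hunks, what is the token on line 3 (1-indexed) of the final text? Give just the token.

Hunk 1: at line 8 remove [bptc] add [knb,orfs,rhc] -> 14 lines: flpz qbbrk fos gzwro vzc slucr atqsm ovdi yeckg knb orfs rhc sexm dawh
Hunk 2: at line 3 remove [vzc,slucr,atqsm] add [qgbv] -> 12 lines: flpz qbbrk fos gzwro qgbv ovdi yeckg knb orfs rhc sexm dawh
Hunk 3: at line 5 remove [ovdi,yeckg,knb] add [eevn,oxxfm] -> 11 lines: flpz qbbrk fos gzwro qgbv eevn oxxfm orfs rhc sexm dawh
Hunk 4: at line 3 remove [qgbv,eevn] add [oseb,comza,mao] -> 12 lines: flpz qbbrk fos gzwro oseb comza mao oxxfm orfs rhc sexm dawh
Final line 3: fos

Answer: fos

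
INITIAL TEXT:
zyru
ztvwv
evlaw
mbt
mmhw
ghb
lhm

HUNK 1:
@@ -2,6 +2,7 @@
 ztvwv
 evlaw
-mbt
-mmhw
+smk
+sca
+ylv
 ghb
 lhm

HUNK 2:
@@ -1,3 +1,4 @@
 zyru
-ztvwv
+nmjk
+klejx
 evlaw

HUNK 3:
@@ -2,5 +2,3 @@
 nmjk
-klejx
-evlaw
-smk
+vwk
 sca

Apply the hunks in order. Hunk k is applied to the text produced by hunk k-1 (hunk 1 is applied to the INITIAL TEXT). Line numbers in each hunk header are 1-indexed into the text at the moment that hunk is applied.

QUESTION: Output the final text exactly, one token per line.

Hunk 1: at line 2 remove [mbt,mmhw] add [smk,sca,ylv] -> 8 lines: zyru ztvwv evlaw smk sca ylv ghb lhm
Hunk 2: at line 1 remove [ztvwv] add [nmjk,klejx] -> 9 lines: zyru nmjk klejx evlaw smk sca ylv ghb lhm
Hunk 3: at line 2 remove [klejx,evlaw,smk] add [vwk] -> 7 lines: zyru nmjk vwk sca ylv ghb lhm

Answer: zyru
nmjk
vwk
sca
ylv
ghb
lhm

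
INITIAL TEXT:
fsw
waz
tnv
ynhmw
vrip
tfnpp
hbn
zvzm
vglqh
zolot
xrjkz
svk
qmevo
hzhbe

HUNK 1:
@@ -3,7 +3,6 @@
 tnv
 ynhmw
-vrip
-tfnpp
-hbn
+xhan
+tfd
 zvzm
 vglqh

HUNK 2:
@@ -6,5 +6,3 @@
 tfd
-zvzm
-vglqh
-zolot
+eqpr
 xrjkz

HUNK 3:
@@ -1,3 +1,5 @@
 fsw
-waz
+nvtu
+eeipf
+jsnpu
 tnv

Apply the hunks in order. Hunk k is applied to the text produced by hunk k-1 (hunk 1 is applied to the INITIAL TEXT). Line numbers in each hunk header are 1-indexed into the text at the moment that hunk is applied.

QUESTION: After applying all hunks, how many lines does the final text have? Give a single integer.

Answer: 13

Derivation:
Hunk 1: at line 3 remove [vrip,tfnpp,hbn] add [xhan,tfd] -> 13 lines: fsw waz tnv ynhmw xhan tfd zvzm vglqh zolot xrjkz svk qmevo hzhbe
Hunk 2: at line 6 remove [zvzm,vglqh,zolot] add [eqpr] -> 11 lines: fsw waz tnv ynhmw xhan tfd eqpr xrjkz svk qmevo hzhbe
Hunk 3: at line 1 remove [waz] add [nvtu,eeipf,jsnpu] -> 13 lines: fsw nvtu eeipf jsnpu tnv ynhmw xhan tfd eqpr xrjkz svk qmevo hzhbe
Final line count: 13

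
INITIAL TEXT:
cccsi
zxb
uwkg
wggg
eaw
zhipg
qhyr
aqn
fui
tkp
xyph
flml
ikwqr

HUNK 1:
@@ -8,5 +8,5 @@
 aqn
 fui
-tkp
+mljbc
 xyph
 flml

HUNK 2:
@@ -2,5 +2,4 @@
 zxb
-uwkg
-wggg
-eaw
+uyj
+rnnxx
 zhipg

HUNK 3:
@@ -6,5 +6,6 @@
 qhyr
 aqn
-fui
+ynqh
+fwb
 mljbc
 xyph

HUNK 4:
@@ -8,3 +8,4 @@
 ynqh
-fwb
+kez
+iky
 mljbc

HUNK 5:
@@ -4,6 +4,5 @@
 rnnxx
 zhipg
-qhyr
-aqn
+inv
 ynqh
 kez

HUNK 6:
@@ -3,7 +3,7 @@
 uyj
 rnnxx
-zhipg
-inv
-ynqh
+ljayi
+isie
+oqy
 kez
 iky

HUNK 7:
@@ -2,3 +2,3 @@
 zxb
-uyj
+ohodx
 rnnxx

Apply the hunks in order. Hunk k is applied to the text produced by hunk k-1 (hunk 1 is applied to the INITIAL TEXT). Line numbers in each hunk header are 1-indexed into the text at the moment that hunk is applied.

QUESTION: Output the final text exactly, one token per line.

Answer: cccsi
zxb
ohodx
rnnxx
ljayi
isie
oqy
kez
iky
mljbc
xyph
flml
ikwqr

Derivation:
Hunk 1: at line 8 remove [tkp] add [mljbc] -> 13 lines: cccsi zxb uwkg wggg eaw zhipg qhyr aqn fui mljbc xyph flml ikwqr
Hunk 2: at line 2 remove [uwkg,wggg,eaw] add [uyj,rnnxx] -> 12 lines: cccsi zxb uyj rnnxx zhipg qhyr aqn fui mljbc xyph flml ikwqr
Hunk 3: at line 6 remove [fui] add [ynqh,fwb] -> 13 lines: cccsi zxb uyj rnnxx zhipg qhyr aqn ynqh fwb mljbc xyph flml ikwqr
Hunk 4: at line 8 remove [fwb] add [kez,iky] -> 14 lines: cccsi zxb uyj rnnxx zhipg qhyr aqn ynqh kez iky mljbc xyph flml ikwqr
Hunk 5: at line 4 remove [qhyr,aqn] add [inv] -> 13 lines: cccsi zxb uyj rnnxx zhipg inv ynqh kez iky mljbc xyph flml ikwqr
Hunk 6: at line 3 remove [zhipg,inv,ynqh] add [ljayi,isie,oqy] -> 13 lines: cccsi zxb uyj rnnxx ljayi isie oqy kez iky mljbc xyph flml ikwqr
Hunk 7: at line 2 remove [uyj] add [ohodx] -> 13 lines: cccsi zxb ohodx rnnxx ljayi isie oqy kez iky mljbc xyph flml ikwqr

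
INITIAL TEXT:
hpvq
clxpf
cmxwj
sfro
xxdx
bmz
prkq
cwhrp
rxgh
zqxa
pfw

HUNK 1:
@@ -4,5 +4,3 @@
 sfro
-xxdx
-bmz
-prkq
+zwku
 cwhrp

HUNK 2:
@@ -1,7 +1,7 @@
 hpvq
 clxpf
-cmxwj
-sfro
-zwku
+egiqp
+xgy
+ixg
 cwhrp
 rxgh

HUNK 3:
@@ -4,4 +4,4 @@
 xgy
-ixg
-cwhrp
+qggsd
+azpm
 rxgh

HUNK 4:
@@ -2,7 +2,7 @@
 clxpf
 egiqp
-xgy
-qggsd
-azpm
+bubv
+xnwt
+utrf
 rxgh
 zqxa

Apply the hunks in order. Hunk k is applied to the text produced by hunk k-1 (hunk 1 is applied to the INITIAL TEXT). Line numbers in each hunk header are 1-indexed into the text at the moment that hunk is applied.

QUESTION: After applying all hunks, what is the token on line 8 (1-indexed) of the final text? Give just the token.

Answer: zqxa

Derivation:
Hunk 1: at line 4 remove [xxdx,bmz,prkq] add [zwku] -> 9 lines: hpvq clxpf cmxwj sfro zwku cwhrp rxgh zqxa pfw
Hunk 2: at line 1 remove [cmxwj,sfro,zwku] add [egiqp,xgy,ixg] -> 9 lines: hpvq clxpf egiqp xgy ixg cwhrp rxgh zqxa pfw
Hunk 3: at line 4 remove [ixg,cwhrp] add [qggsd,azpm] -> 9 lines: hpvq clxpf egiqp xgy qggsd azpm rxgh zqxa pfw
Hunk 4: at line 2 remove [xgy,qggsd,azpm] add [bubv,xnwt,utrf] -> 9 lines: hpvq clxpf egiqp bubv xnwt utrf rxgh zqxa pfw
Final line 8: zqxa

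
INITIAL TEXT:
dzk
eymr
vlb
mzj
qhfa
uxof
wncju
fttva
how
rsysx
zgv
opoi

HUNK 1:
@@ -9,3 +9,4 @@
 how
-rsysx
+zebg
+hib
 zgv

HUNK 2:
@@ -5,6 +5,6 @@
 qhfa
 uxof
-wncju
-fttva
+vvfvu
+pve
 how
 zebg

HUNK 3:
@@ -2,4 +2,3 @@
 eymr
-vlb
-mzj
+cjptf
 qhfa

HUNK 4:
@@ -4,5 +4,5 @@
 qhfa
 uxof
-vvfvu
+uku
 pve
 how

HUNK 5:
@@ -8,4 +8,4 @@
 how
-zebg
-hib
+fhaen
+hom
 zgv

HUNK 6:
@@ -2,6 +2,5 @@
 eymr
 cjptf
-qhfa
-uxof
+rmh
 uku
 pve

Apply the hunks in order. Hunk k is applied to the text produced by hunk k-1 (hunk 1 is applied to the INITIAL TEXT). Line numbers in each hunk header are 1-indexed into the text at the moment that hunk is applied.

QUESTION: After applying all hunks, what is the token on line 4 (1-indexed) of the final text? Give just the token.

Answer: rmh

Derivation:
Hunk 1: at line 9 remove [rsysx] add [zebg,hib] -> 13 lines: dzk eymr vlb mzj qhfa uxof wncju fttva how zebg hib zgv opoi
Hunk 2: at line 5 remove [wncju,fttva] add [vvfvu,pve] -> 13 lines: dzk eymr vlb mzj qhfa uxof vvfvu pve how zebg hib zgv opoi
Hunk 3: at line 2 remove [vlb,mzj] add [cjptf] -> 12 lines: dzk eymr cjptf qhfa uxof vvfvu pve how zebg hib zgv opoi
Hunk 4: at line 4 remove [vvfvu] add [uku] -> 12 lines: dzk eymr cjptf qhfa uxof uku pve how zebg hib zgv opoi
Hunk 5: at line 8 remove [zebg,hib] add [fhaen,hom] -> 12 lines: dzk eymr cjptf qhfa uxof uku pve how fhaen hom zgv opoi
Hunk 6: at line 2 remove [qhfa,uxof] add [rmh] -> 11 lines: dzk eymr cjptf rmh uku pve how fhaen hom zgv opoi
Final line 4: rmh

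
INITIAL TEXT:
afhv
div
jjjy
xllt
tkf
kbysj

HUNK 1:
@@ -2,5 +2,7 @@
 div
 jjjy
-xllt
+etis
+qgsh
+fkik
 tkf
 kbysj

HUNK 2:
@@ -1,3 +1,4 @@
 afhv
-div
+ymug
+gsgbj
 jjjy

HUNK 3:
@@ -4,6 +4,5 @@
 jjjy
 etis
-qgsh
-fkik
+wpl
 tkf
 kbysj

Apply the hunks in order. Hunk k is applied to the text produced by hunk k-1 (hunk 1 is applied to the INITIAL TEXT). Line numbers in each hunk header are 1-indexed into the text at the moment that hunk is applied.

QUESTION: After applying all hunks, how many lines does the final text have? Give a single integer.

Hunk 1: at line 2 remove [xllt] add [etis,qgsh,fkik] -> 8 lines: afhv div jjjy etis qgsh fkik tkf kbysj
Hunk 2: at line 1 remove [div] add [ymug,gsgbj] -> 9 lines: afhv ymug gsgbj jjjy etis qgsh fkik tkf kbysj
Hunk 3: at line 4 remove [qgsh,fkik] add [wpl] -> 8 lines: afhv ymug gsgbj jjjy etis wpl tkf kbysj
Final line count: 8

Answer: 8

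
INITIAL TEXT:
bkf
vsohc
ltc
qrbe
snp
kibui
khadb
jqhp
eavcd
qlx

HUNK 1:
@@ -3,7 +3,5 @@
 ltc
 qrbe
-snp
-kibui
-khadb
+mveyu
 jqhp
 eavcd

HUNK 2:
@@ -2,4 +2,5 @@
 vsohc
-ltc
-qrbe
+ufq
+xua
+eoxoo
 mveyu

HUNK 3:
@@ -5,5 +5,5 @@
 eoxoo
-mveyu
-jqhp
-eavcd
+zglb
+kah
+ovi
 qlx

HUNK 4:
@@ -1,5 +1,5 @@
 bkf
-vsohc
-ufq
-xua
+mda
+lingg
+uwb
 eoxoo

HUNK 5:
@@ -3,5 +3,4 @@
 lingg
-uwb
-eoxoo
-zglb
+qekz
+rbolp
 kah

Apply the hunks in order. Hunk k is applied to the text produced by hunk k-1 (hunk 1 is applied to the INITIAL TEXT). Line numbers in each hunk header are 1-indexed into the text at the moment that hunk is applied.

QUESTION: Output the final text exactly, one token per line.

Answer: bkf
mda
lingg
qekz
rbolp
kah
ovi
qlx

Derivation:
Hunk 1: at line 3 remove [snp,kibui,khadb] add [mveyu] -> 8 lines: bkf vsohc ltc qrbe mveyu jqhp eavcd qlx
Hunk 2: at line 2 remove [ltc,qrbe] add [ufq,xua,eoxoo] -> 9 lines: bkf vsohc ufq xua eoxoo mveyu jqhp eavcd qlx
Hunk 3: at line 5 remove [mveyu,jqhp,eavcd] add [zglb,kah,ovi] -> 9 lines: bkf vsohc ufq xua eoxoo zglb kah ovi qlx
Hunk 4: at line 1 remove [vsohc,ufq,xua] add [mda,lingg,uwb] -> 9 lines: bkf mda lingg uwb eoxoo zglb kah ovi qlx
Hunk 5: at line 3 remove [uwb,eoxoo,zglb] add [qekz,rbolp] -> 8 lines: bkf mda lingg qekz rbolp kah ovi qlx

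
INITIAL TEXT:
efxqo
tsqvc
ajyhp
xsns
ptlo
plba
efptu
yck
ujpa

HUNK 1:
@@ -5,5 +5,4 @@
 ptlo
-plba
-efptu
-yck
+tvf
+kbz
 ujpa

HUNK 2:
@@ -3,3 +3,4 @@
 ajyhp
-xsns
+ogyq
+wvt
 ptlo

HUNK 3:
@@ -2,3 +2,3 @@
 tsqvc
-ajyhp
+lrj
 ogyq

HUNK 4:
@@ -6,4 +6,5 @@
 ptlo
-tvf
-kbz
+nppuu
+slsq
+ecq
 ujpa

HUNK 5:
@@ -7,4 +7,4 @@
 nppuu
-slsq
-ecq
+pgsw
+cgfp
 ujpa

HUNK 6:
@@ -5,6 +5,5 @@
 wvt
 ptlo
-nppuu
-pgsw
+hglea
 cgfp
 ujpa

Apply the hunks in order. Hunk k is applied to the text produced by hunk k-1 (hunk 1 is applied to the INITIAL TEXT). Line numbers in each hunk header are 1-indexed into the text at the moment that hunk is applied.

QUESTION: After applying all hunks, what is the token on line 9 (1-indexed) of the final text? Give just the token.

Hunk 1: at line 5 remove [plba,efptu,yck] add [tvf,kbz] -> 8 lines: efxqo tsqvc ajyhp xsns ptlo tvf kbz ujpa
Hunk 2: at line 3 remove [xsns] add [ogyq,wvt] -> 9 lines: efxqo tsqvc ajyhp ogyq wvt ptlo tvf kbz ujpa
Hunk 3: at line 2 remove [ajyhp] add [lrj] -> 9 lines: efxqo tsqvc lrj ogyq wvt ptlo tvf kbz ujpa
Hunk 4: at line 6 remove [tvf,kbz] add [nppuu,slsq,ecq] -> 10 lines: efxqo tsqvc lrj ogyq wvt ptlo nppuu slsq ecq ujpa
Hunk 5: at line 7 remove [slsq,ecq] add [pgsw,cgfp] -> 10 lines: efxqo tsqvc lrj ogyq wvt ptlo nppuu pgsw cgfp ujpa
Hunk 6: at line 5 remove [nppuu,pgsw] add [hglea] -> 9 lines: efxqo tsqvc lrj ogyq wvt ptlo hglea cgfp ujpa
Final line 9: ujpa

Answer: ujpa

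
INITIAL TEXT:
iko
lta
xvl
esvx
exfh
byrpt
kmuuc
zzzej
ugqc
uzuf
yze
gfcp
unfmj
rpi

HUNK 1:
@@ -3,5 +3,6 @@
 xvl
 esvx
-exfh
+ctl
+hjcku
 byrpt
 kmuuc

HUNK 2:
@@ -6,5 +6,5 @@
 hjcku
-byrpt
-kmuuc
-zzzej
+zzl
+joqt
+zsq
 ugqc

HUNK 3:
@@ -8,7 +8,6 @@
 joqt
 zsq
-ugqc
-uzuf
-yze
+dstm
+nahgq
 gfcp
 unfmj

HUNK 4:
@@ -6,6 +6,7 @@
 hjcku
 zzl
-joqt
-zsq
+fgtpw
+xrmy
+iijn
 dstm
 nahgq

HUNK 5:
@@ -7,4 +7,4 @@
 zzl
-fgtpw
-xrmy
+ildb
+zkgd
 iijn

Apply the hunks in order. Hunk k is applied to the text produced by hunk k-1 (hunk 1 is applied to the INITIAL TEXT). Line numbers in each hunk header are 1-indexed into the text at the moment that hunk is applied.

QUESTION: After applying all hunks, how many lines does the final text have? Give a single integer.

Hunk 1: at line 3 remove [exfh] add [ctl,hjcku] -> 15 lines: iko lta xvl esvx ctl hjcku byrpt kmuuc zzzej ugqc uzuf yze gfcp unfmj rpi
Hunk 2: at line 6 remove [byrpt,kmuuc,zzzej] add [zzl,joqt,zsq] -> 15 lines: iko lta xvl esvx ctl hjcku zzl joqt zsq ugqc uzuf yze gfcp unfmj rpi
Hunk 3: at line 8 remove [ugqc,uzuf,yze] add [dstm,nahgq] -> 14 lines: iko lta xvl esvx ctl hjcku zzl joqt zsq dstm nahgq gfcp unfmj rpi
Hunk 4: at line 6 remove [joqt,zsq] add [fgtpw,xrmy,iijn] -> 15 lines: iko lta xvl esvx ctl hjcku zzl fgtpw xrmy iijn dstm nahgq gfcp unfmj rpi
Hunk 5: at line 7 remove [fgtpw,xrmy] add [ildb,zkgd] -> 15 lines: iko lta xvl esvx ctl hjcku zzl ildb zkgd iijn dstm nahgq gfcp unfmj rpi
Final line count: 15

Answer: 15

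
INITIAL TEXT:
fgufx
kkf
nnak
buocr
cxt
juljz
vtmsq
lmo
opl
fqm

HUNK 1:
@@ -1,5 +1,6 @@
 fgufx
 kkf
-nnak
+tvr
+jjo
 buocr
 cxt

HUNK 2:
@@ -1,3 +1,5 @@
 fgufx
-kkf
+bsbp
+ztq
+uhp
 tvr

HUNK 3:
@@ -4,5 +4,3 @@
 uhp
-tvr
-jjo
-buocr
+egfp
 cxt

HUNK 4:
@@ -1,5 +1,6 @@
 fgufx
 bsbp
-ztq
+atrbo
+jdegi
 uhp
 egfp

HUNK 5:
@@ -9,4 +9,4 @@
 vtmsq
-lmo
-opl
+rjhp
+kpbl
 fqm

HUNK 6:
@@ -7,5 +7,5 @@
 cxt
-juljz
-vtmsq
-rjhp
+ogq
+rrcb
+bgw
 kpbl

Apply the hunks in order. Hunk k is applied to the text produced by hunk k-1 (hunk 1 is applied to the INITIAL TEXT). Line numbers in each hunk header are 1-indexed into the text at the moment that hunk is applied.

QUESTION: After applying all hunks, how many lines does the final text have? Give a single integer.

Hunk 1: at line 1 remove [nnak] add [tvr,jjo] -> 11 lines: fgufx kkf tvr jjo buocr cxt juljz vtmsq lmo opl fqm
Hunk 2: at line 1 remove [kkf] add [bsbp,ztq,uhp] -> 13 lines: fgufx bsbp ztq uhp tvr jjo buocr cxt juljz vtmsq lmo opl fqm
Hunk 3: at line 4 remove [tvr,jjo,buocr] add [egfp] -> 11 lines: fgufx bsbp ztq uhp egfp cxt juljz vtmsq lmo opl fqm
Hunk 4: at line 1 remove [ztq] add [atrbo,jdegi] -> 12 lines: fgufx bsbp atrbo jdegi uhp egfp cxt juljz vtmsq lmo opl fqm
Hunk 5: at line 9 remove [lmo,opl] add [rjhp,kpbl] -> 12 lines: fgufx bsbp atrbo jdegi uhp egfp cxt juljz vtmsq rjhp kpbl fqm
Hunk 6: at line 7 remove [juljz,vtmsq,rjhp] add [ogq,rrcb,bgw] -> 12 lines: fgufx bsbp atrbo jdegi uhp egfp cxt ogq rrcb bgw kpbl fqm
Final line count: 12

Answer: 12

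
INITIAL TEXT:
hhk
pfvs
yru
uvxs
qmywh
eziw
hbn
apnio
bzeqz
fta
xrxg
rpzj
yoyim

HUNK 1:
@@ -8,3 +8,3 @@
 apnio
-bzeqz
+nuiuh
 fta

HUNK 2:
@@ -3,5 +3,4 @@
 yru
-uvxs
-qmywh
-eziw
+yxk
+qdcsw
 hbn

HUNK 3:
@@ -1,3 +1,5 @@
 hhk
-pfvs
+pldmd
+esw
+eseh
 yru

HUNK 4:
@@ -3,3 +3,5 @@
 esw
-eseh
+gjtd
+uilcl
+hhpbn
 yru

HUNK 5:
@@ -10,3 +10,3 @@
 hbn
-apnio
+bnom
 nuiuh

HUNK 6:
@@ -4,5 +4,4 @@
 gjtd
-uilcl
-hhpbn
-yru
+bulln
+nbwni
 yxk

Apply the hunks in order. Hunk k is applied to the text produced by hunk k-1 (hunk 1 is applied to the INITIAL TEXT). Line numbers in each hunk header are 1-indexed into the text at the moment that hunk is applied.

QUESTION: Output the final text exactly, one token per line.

Answer: hhk
pldmd
esw
gjtd
bulln
nbwni
yxk
qdcsw
hbn
bnom
nuiuh
fta
xrxg
rpzj
yoyim

Derivation:
Hunk 1: at line 8 remove [bzeqz] add [nuiuh] -> 13 lines: hhk pfvs yru uvxs qmywh eziw hbn apnio nuiuh fta xrxg rpzj yoyim
Hunk 2: at line 3 remove [uvxs,qmywh,eziw] add [yxk,qdcsw] -> 12 lines: hhk pfvs yru yxk qdcsw hbn apnio nuiuh fta xrxg rpzj yoyim
Hunk 3: at line 1 remove [pfvs] add [pldmd,esw,eseh] -> 14 lines: hhk pldmd esw eseh yru yxk qdcsw hbn apnio nuiuh fta xrxg rpzj yoyim
Hunk 4: at line 3 remove [eseh] add [gjtd,uilcl,hhpbn] -> 16 lines: hhk pldmd esw gjtd uilcl hhpbn yru yxk qdcsw hbn apnio nuiuh fta xrxg rpzj yoyim
Hunk 5: at line 10 remove [apnio] add [bnom] -> 16 lines: hhk pldmd esw gjtd uilcl hhpbn yru yxk qdcsw hbn bnom nuiuh fta xrxg rpzj yoyim
Hunk 6: at line 4 remove [uilcl,hhpbn,yru] add [bulln,nbwni] -> 15 lines: hhk pldmd esw gjtd bulln nbwni yxk qdcsw hbn bnom nuiuh fta xrxg rpzj yoyim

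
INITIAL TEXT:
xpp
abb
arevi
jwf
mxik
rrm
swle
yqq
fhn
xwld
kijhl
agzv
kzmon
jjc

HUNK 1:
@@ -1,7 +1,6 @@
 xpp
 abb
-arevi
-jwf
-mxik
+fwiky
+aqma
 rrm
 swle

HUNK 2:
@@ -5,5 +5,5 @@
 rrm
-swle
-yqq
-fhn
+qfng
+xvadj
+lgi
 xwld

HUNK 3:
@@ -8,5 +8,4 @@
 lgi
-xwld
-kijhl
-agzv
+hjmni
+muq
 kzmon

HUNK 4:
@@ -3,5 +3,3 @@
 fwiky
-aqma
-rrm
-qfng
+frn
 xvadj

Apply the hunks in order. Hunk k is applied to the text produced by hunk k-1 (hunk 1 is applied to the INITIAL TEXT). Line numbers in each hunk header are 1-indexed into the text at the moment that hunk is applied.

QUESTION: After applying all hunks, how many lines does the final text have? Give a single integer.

Hunk 1: at line 1 remove [arevi,jwf,mxik] add [fwiky,aqma] -> 13 lines: xpp abb fwiky aqma rrm swle yqq fhn xwld kijhl agzv kzmon jjc
Hunk 2: at line 5 remove [swle,yqq,fhn] add [qfng,xvadj,lgi] -> 13 lines: xpp abb fwiky aqma rrm qfng xvadj lgi xwld kijhl agzv kzmon jjc
Hunk 3: at line 8 remove [xwld,kijhl,agzv] add [hjmni,muq] -> 12 lines: xpp abb fwiky aqma rrm qfng xvadj lgi hjmni muq kzmon jjc
Hunk 4: at line 3 remove [aqma,rrm,qfng] add [frn] -> 10 lines: xpp abb fwiky frn xvadj lgi hjmni muq kzmon jjc
Final line count: 10

Answer: 10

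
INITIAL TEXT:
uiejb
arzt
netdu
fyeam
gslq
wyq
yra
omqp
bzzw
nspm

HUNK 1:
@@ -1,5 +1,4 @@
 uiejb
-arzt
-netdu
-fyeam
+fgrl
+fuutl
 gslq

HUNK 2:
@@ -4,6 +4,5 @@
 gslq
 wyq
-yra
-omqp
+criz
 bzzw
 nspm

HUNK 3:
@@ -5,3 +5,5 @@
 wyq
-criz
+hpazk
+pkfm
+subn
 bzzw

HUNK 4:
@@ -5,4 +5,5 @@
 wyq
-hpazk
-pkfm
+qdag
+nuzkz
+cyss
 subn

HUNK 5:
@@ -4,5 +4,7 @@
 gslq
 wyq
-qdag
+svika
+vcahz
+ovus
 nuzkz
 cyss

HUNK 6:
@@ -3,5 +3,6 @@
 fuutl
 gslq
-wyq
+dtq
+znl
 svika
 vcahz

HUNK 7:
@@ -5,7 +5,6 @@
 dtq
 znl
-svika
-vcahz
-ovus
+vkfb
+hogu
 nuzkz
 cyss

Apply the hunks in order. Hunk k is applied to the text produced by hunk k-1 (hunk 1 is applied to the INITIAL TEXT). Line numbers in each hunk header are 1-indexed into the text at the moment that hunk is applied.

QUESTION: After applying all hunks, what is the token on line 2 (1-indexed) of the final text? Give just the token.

Answer: fgrl

Derivation:
Hunk 1: at line 1 remove [arzt,netdu,fyeam] add [fgrl,fuutl] -> 9 lines: uiejb fgrl fuutl gslq wyq yra omqp bzzw nspm
Hunk 2: at line 4 remove [yra,omqp] add [criz] -> 8 lines: uiejb fgrl fuutl gslq wyq criz bzzw nspm
Hunk 3: at line 5 remove [criz] add [hpazk,pkfm,subn] -> 10 lines: uiejb fgrl fuutl gslq wyq hpazk pkfm subn bzzw nspm
Hunk 4: at line 5 remove [hpazk,pkfm] add [qdag,nuzkz,cyss] -> 11 lines: uiejb fgrl fuutl gslq wyq qdag nuzkz cyss subn bzzw nspm
Hunk 5: at line 4 remove [qdag] add [svika,vcahz,ovus] -> 13 lines: uiejb fgrl fuutl gslq wyq svika vcahz ovus nuzkz cyss subn bzzw nspm
Hunk 6: at line 3 remove [wyq] add [dtq,znl] -> 14 lines: uiejb fgrl fuutl gslq dtq znl svika vcahz ovus nuzkz cyss subn bzzw nspm
Hunk 7: at line 5 remove [svika,vcahz,ovus] add [vkfb,hogu] -> 13 lines: uiejb fgrl fuutl gslq dtq znl vkfb hogu nuzkz cyss subn bzzw nspm
Final line 2: fgrl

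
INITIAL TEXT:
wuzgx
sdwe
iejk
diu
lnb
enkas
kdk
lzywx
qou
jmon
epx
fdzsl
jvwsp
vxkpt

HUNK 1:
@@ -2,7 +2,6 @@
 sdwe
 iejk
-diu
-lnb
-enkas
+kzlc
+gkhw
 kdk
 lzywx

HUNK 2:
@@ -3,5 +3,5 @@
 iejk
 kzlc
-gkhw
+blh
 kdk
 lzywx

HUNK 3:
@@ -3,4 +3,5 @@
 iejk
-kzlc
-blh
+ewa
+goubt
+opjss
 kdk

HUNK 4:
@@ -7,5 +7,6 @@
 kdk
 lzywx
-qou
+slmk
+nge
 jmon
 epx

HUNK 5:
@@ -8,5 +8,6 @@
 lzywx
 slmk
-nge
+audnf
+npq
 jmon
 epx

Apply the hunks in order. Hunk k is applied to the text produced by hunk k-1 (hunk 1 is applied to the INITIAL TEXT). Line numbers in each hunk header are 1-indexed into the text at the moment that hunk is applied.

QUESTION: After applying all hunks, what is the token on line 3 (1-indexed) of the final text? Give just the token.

Hunk 1: at line 2 remove [diu,lnb,enkas] add [kzlc,gkhw] -> 13 lines: wuzgx sdwe iejk kzlc gkhw kdk lzywx qou jmon epx fdzsl jvwsp vxkpt
Hunk 2: at line 3 remove [gkhw] add [blh] -> 13 lines: wuzgx sdwe iejk kzlc blh kdk lzywx qou jmon epx fdzsl jvwsp vxkpt
Hunk 3: at line 3 remove [kzlc,blh] add [ewa,goubt,opjss] -> 14 lines: wuzgx sdwe iejk ewa goubt opjss kdk lzywx qou jmon epx fdzsl jvwsp vxkpt
Hunk 4: at line 7 remove [qou] add [slmk,nge] -> 15 lines: wuzgx sdwe iejk ewa goubt opjss kdk lzywx slmk nge jmon epx fdzsl jvwsp vxkpt
Hunk 5: at line 8 remove [nge] add [audnf,npq] -> 16 lines: wuzgx sdwe iejk ewa goubt opjss kdk lzywx slmk audnf npq jmon epx fdzsl jvwsp vxkpt
Final line 3: iejk

Answer: iejk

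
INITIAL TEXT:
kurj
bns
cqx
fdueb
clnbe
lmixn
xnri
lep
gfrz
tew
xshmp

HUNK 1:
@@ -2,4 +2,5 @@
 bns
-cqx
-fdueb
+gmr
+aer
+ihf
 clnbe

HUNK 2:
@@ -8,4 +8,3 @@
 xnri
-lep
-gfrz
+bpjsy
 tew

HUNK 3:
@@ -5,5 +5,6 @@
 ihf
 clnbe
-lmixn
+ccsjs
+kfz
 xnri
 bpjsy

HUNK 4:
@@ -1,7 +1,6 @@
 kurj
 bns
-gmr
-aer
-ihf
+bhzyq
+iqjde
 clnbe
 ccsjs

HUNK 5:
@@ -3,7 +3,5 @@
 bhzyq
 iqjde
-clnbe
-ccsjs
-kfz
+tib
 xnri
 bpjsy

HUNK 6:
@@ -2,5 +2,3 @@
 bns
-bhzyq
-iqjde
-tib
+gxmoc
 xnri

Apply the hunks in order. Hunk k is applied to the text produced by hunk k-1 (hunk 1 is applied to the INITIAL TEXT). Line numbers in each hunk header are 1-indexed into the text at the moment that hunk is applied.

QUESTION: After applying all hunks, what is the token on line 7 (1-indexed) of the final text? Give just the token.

Hunk 1: at line 2 remove [cqx,fdueb] add [gmr,aer,ihf] -> 12 lines: kurj bns gmr aer ihf clnbe lmixn xnri lep gfrz tew xshmp
Hunk 2: at line 8 remove [lep,gfrz] add [bpjsy] -> 11 lines: kurj bns gmr aer ihf clnbe lmixn xnri bpjsy tew xshmp
Hunk 3: at line 5 remove [lmixn] add [ccsjs,kfz] -> 12 lines: kurj bns gmr aer ihf clnbe ccsjs kfz xnri bpjsy tew xshmp
Hunk 4: at line 1 remove [gmr,aer,ihf] add [bhzyq,iqjde] -> 11 lines: kurj bns bhzyq iqjde clnbe ccsjs kfz xnri bpjsy tew xshmp
Hunk 5: at line 3 remove [clnbe,ccsjs,kfz] add [tib] -> 9 lines: kurj bns bhzyq iqjde tib xnri bpjsy tew xshmp
Hunk 6: at line 2 remove [bhzyq,iqjde,tib] add [gxmoc] -> 7 lines: kurj bns gxmoc xnri bpjsy tew xshmp
Final line 7: xshmp

Answer: xshmp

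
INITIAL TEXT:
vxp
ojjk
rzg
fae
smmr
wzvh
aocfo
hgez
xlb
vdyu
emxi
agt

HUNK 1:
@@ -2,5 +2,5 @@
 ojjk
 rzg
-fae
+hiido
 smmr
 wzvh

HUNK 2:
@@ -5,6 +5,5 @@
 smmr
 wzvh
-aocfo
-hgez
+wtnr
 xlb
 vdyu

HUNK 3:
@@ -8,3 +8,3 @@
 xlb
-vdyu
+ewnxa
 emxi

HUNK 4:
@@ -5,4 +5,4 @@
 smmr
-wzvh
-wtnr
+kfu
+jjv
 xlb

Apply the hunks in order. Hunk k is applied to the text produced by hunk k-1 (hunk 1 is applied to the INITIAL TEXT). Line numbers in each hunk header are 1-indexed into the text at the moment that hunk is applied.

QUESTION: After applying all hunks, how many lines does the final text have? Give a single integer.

Answer: 11

Derivation:
Hunk 1: at line 2 remove [fae] add [hiido] -> 12 lines: vxp ojjk rzg hiido smmr wzvh aocfo hgez xlb vdyu emxi agt
Hunk 2: at line 5 remove [aocfo,hgez] add [wtnr] -> 11 lines: vxp ojjk rzg hiido smmr wzvh wtnr xlb vdyu emxi agt
Hunk 3: at line 8 remove [vdyu] add [ewnxa] -> 11 lines: vxp ojjk rzg hiido smmr wzvh wtnr xlb ewnxa emxi agt
Hunk 4: at line 5 remove [wzvh,wtnr] add [kfu,jjv] -> 11 lines: vxp ojjk rzg hiido smmr kfu jjv xlb ewnxa emxi agt
Final line count: 11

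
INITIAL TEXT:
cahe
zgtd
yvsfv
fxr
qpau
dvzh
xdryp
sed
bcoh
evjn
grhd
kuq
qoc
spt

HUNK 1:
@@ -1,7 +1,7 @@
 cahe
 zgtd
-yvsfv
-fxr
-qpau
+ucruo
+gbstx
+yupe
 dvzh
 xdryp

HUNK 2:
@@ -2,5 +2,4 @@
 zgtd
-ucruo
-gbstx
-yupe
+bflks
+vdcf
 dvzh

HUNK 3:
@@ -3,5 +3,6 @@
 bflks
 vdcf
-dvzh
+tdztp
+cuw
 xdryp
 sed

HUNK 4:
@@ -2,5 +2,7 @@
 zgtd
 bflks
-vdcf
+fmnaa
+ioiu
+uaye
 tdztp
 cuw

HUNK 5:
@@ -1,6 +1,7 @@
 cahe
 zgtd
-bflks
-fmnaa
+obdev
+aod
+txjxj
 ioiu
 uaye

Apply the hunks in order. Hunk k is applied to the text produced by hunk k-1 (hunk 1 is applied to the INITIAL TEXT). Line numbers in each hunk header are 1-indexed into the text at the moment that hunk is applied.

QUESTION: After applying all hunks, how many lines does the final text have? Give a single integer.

Answer: 17

Derivation:
Hunk 1: at line 1 remove [yvsfv,fxr,qpau] add [ucruo,gbstx,yupe] -> 14 lines: cahe zgtd ucruo gbstx yupe dvzh xdryp sed bcoh evjn grhd kuq qoc spt
Hunk 2: at line 2 remove [ucruo,gbstx,yupe] add [bflks,vdcf] -> 13 lines: cahe zgtd bflks vdcf dvzh xdryp sed bcoh evjn grhd kuq qoc spt
Hunk 3: at line 3 remove [dvzh] add [tdztp,cuw] -> 14 lines: cahe zgtd bflks vdcf tdztp cuw xdryp sed bcoh evjn grhd kuq qoc spt
Hunk 4: at line 2 remove [vdcf] add [fmnaa,ioiu,uaye] -> 16 lines: cahe zgtd bflks fmnaa ioiu uaye tdztp cuw xdryp sed bcoh evjn grhd kuq qoc spt
Hunk 5: at line 1 remove [bflks,fmnaa] add [obdev,aod,txjxj] -> 17 lines: cahe zgtd obdev aod txjxj ioiu uaye tdztp cuw xdryp sed bcoh evjn grhd kuq qoc spt
Final line count: 17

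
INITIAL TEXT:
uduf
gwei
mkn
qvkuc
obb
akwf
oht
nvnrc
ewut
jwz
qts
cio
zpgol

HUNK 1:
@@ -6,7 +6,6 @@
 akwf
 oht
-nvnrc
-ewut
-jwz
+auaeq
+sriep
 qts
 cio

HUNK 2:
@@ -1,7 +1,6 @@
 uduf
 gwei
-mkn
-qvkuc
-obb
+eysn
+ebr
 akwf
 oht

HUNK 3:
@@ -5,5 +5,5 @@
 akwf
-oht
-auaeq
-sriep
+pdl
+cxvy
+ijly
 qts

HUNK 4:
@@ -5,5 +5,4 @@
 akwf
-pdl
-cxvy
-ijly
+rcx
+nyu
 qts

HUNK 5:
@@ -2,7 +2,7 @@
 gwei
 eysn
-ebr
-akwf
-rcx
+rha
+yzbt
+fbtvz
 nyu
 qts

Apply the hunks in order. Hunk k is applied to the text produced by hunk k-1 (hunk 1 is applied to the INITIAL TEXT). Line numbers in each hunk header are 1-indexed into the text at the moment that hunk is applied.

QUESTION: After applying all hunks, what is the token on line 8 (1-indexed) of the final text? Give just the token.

Hunk 1: at line 6 remove [nvnrc,ewut,jwz] add [auaeq,sriep] -> 12 lines: uduf gwei mkn qvkuc obb akwf oht auaeq sriep qts cio zpgol
Hunk 2: at line 1 remove [mkn,qvkuc,obb] add [eysn,ebr] -> 11 lines: uduf gwei eysn ebr akwf oht auaeq sriep qts cio zpgol
Hunk 3: at line 5 remove [oht,auaeq,sriep] add [pdl,cxvy,ijly] -> 11 lines: uduf gwei eysn ebr akwf pdl cxvy ijly qts cio zpgol
Hunk 4: at line 5 remove [pdl,cxvy,ijly] add [rcx,nyu] -> 10 lines: uduf gwei eysn ebr akwf rcx nyu qts cio zpgol
Hunk 5: at line 2 remove [ebr,akwf,rcx] add [rha,yzbt,fbtvz] -> 10 lines: uduf gwei eysn rha yzbt fbtvz nyu qts cio zpgol
Final line 8: qts

Answer: qts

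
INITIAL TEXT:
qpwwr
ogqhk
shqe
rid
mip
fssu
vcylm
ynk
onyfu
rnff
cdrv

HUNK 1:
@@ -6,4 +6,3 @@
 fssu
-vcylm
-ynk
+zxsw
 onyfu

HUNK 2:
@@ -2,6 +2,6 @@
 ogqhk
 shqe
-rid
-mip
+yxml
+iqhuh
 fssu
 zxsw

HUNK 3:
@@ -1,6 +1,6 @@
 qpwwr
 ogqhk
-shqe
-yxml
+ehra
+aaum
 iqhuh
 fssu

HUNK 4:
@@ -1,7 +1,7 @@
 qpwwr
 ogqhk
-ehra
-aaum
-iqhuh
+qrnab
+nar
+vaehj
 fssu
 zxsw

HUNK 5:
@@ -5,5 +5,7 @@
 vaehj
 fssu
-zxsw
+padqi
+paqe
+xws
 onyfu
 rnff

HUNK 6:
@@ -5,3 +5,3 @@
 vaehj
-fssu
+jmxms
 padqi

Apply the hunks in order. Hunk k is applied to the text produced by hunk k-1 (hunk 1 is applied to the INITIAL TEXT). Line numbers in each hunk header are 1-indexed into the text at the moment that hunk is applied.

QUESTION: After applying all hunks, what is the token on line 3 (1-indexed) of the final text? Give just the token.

Hunk 1: at line 6 remove [vcylm,ynk] add [zxsw] -> 10 lines: qpwwr ogqhk shqe rid mip fssu zxsw onyfu rnff cdrv
Hunk 2: at line 2 remove [rid,mip] add [yxml,iqhuh] -> 10 lines: qpwwr ogqhk shqe yxml iqhuh fssu zxsw onyfu rnff cdrv
Hunk 3: at line 1 remove [shqe,yxml] add [ehra,aaum] -> 10 lines: qpwwr ogqhk ehra aaum iqhuh fssu zxsw onyfu rnff cdrv
Hunk 4: at line 1 remove [ehra,aaum,iqhuh] add [qrnab,nar,vaehj] -> 10 lines: qpwwr ogqhk qrnab nar vaehj fssu zxsw onyfu rnff cdrv
Hunk 5: at line 5 remove [zxsw] add [padqi,paqe,xws] -> 12 lines: qpwwr ogqhk qrnab nar vaehj fssu padqi paqe xws onyfu rnff cdrv
Hunk 6: at line 5 remove [fssu] add [jmxms] -> 12 lines: qpwwr ogqhk qrnab nar vaehj jmxms padqi paqe xws onyfu rnff cdrv
Final line 3: qrnab

Answer: qrnab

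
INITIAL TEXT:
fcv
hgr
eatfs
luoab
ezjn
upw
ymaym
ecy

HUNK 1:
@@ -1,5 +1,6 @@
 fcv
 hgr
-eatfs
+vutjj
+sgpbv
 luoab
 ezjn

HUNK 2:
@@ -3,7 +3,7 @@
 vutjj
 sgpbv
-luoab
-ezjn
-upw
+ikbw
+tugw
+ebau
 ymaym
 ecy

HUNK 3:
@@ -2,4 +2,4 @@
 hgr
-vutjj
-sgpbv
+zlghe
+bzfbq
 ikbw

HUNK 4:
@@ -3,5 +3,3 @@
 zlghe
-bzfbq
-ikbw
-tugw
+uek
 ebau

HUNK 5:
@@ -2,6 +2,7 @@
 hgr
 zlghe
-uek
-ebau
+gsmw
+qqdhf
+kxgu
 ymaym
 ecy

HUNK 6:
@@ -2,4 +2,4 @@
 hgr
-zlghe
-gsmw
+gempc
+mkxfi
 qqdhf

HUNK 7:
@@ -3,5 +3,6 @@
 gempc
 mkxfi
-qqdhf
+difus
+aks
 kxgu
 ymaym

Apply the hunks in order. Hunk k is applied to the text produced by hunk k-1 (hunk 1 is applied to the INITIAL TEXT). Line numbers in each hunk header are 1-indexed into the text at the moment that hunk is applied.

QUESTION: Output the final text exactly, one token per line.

Hunk 1: at line 1 remove [eatfs] add [vutjj,sgpbv] -> 9 lines: fcv hgr vutjj sgpbv luoab ezjn upw ymaym ecy
Hunk 2: at line 3 remove [luoab,ezjn,upw] add [ikbw,tugw,ebau] -> 9 lines: fcv hgr vutjj sgpbv ikbw tugw ebau ymaym ecy
Hunk 3: at line 2 remove [vutjj,sgpbv] add [zlghe,bzfbq] -> 9 lines: fcv hgr zlghe bzfbq ikbw tugw ebau ymaym ecy
Hunk 4: at line 3 remove [bzfbq,ikbw,tugw] add [uek] -> 7 lines: fcv hgr zlghe uek ebau ymaym ecy
Hunk 5: at line 2 remove [uek,ebau] add [gsmw,qqdhf,kxgu] -> 8 lines: fcv hgr zlghe gsmw qqdhf kxgu ymaym ecy
Hunk 6: at line 2 remove [zlghe,gsmw] add [gempc,mkxfi] -> 8 lines: fcv hgr gempc mkxfi qqdhf kxgu ymaym ecy
Hunk 7: at line 3 remove [qqdhf] add [difus,aks] -> 9 lines: fcv hgr gempc mkxfi difus aks kxgu ymaym ecy

Answer: fcv
hgr
gempc
mkxfi
difus
aks
kxgu
ymaym
ecy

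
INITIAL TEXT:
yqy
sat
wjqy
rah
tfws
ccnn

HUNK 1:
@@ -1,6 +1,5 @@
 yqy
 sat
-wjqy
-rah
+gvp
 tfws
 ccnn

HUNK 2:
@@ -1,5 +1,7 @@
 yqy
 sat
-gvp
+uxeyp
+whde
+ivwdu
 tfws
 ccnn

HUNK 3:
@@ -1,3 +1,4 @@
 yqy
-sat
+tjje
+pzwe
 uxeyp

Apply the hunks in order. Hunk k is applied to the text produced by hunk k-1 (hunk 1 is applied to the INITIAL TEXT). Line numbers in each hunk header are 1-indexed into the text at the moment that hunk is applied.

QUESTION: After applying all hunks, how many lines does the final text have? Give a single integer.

Hunk 1: at line 1 remove [wjqy,rah] add [gvp] -> 5 lines: yqy sat gvp tfws ccnn
Hunk 2: at line 1 remove [gvp] add [uxeyp,whde,ivwdu] -> 7 lines: yqy sat uxeyp whde ivwdu tfws ccnn
Hunk 3: at line 1 remove [sat] add [tjje,pzwe] -> 8 lines: yqy tjje pzwe uxeyp whde ivwdu tfws ccnn
Final line count: 8

Answer: 8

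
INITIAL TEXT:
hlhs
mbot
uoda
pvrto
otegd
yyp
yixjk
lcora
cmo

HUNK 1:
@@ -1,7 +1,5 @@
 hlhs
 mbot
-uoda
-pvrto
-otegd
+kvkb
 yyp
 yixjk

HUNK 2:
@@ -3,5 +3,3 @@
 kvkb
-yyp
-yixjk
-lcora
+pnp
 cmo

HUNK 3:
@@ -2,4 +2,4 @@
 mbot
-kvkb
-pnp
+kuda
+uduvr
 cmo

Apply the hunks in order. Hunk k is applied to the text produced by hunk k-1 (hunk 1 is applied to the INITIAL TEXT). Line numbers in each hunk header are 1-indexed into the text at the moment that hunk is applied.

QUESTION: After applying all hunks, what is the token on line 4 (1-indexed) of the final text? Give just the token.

Hunk 1: at line 1 remove [uoda,pvrto,otegd] add [kvkb] -> 7 lines: hlhs mbot kvkb yyp yixjk lcora cmo
Hunk 2: at line 3 remove [yyp,yixjk,lcora] add [pnp] -> 5 lines: hlhs mbot kvkb pnp cmo
Hunk 3: at line 2 remove [kvkb,pnp] add [kuda,uduvr] -> 5 lines: hlhs mbot kuda uduvr cmo
Final line 4: uduvr

Answer: uduvr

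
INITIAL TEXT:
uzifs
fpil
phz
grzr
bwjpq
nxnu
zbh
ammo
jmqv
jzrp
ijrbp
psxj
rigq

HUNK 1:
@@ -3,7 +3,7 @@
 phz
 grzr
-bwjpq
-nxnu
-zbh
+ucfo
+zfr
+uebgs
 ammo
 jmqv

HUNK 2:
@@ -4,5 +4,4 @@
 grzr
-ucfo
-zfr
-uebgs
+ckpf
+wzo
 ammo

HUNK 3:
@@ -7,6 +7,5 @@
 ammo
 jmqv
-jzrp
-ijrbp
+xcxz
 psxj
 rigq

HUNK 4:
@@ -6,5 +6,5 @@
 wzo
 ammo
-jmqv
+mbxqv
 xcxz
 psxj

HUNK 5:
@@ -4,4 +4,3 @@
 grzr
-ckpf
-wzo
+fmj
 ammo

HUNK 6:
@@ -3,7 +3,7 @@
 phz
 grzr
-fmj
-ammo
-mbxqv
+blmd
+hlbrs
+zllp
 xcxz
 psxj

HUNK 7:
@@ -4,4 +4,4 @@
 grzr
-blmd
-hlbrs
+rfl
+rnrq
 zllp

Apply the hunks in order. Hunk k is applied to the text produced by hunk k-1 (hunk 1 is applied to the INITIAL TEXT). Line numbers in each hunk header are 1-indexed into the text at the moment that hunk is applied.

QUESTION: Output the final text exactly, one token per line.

Answer: uzifs
fpil
phz
grzr
rfl
rnrq
zllp
xcxz
psxj
rigq

Derivation:
Hunk 1: at line 3 remove [bwjpq,nxnu,zbh] add [ucfo,zfr,uebgs] -> 13 lines: uzifs fpil phz grzr ucfo zfr uebgs ammo jmqv jzrp ijrbp psxj rigq
Hunk 2: at line 4 remove [ucfo,zfr,uebgs] add [ckpf,wzo] -> 12 lines: uzifs fpil phz grzr ckpf wzo ammo jmqv jzrp ijrbp psxj rigq
Hunk 3: at line 7 remove [jzrp,ijrbp] add [xcxz] -> 11 lines: uzifs fpil phz grzr ckpf wzo ammo jmqv xcxz psxj rigq
Hunk 4: at line 6 remove [jmqv] add [mbxqv] -> 11 lines: uzifs fpil phz grzr ckpf wzo ammo mbxqv xcxz psxj rigq
Hunk 5: at line 4 remove [ckpf,wzo] add [fmj] -> 10 lines: uzifs fpil phz grzr fmj ammo mbxqv xcxz psxj rigq
Hunk 6: at line 3 remove [fmj,ammo,mbxqv] add [blmd,hlbrs,zllp] -> 10 lines: uzifs fpil phz grzr blmd hlbrs zllp xcxz psxj rigq
Hunk 7: at line 4 remove [blmd,hlbrs] add [rfl,rnrq] -> 10 lines: uzifs fpil phz grzr rfl rnrq zllp xcxz psxj rigq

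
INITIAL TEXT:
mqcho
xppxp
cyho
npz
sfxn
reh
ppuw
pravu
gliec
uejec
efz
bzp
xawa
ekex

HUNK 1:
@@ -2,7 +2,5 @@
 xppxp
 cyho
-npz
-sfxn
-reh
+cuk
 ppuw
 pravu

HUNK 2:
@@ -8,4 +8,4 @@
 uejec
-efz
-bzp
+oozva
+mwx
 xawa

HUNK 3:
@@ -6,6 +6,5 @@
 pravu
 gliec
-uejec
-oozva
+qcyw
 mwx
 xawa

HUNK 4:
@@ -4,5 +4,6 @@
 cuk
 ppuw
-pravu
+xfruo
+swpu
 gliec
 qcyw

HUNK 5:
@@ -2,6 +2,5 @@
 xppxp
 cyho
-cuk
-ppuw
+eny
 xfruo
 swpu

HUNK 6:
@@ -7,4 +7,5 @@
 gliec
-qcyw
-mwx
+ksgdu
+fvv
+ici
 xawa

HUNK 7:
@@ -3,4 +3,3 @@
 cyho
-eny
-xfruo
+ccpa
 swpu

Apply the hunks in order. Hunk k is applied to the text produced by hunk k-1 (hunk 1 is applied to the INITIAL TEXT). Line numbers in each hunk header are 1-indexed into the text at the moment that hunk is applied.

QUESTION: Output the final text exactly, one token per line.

Hunk 1: at line 2 remove [npz,sfxn,reh] add [cuk] -> 12 lines: mqcho xppxp cyho cuk ppuw pravu gliec uejec efz bzp xawa ekex
Hunk 2: at line 8 remove [efz,bzp] add [oozva,mwx] -> 12 lines: mqcho xppxp cyho cuk ppuw pravu gliec uejec oozva mwx xawa ekex
Hunk 3: at line 6 remove [uejec,oozva] add [qcyw] -> 11 lines: mqcho xppxp cyho cuk ppuw pravu gliec qcyw mwx xawa ekex
Hunk 4: at line 4 remove [pravu] add [xfruo,swpu] -> 12 lines: mqcho xppxp cyho cuk ppuw xfruo swpu gliec qcyw mwx xawa ekex
Hunk 5: at line 2 remove [cuk,ppuw] add [eny] -> 11 lines: mqcho xppxp cyho eny xfruo swpu gliec qcyw mwx xawa ekex
Hunk 6: at line 7 remove [qcyw,mwx] add [ksgdu,fvv,ici] -> 12 lines: mqcho xppxp cyho eny xfruo swpu gliec ksgdu fvv ici xawa ekex
Hunk 7: at line 3 remove [eny,xfruo] add [ccpa] -> 11 lines: mqcho xppxp cyho ccpa swpu gliec ksgdu fvv ici xawa ekex

Answer: mqcho
xppxp
cyho
ccpa
swpu
gliec
ksgdu
fvv
ici
xawa
ekex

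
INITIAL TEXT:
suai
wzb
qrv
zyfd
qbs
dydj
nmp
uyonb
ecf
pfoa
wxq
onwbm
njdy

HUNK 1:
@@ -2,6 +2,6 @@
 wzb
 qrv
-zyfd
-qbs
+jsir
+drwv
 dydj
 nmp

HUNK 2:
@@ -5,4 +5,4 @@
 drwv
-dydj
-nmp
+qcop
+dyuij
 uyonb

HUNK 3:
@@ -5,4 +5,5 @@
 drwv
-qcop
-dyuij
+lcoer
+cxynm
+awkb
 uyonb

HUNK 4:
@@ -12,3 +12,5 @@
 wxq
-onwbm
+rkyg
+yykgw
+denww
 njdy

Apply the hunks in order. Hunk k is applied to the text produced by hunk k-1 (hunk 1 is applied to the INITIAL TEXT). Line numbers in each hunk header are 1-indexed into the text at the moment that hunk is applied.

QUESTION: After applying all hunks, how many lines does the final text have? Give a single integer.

Hunk 1: at line 2 remove [zyfd,qbs] add [jsir,drwv] -> 13 lines: suai wzb qrv jsir drwv dydj nmp uyonb ecf pfoa wxq onwbm njdy
Hunk 2: at line 5 remove [dydj,nmp] add [qcop,dyuij] -> 13 lines: suai wzb qrv jsir drwv qcop dyuij uyonb ecf pfoa wxq onwbm njdy
Hunk 3: at line 5 remove [qcop,dyuij] add [lcoer,cxynm,awkb] -> 14 lines: suai wzb qrv jsir drwv lcoer cxynm awkb uyonb ecf pfoa wxq onwbm njdy
Hunk 4: at line 12 remove [onwbm] add [rkyg,yykgw,denww] -> 16 lines: suai wzb qrv jsir drwv lcoer cxynm awkb uyonb ecf pfoa wxq rkyg yykgw denww njdy
Final line count: 16

Answer: 16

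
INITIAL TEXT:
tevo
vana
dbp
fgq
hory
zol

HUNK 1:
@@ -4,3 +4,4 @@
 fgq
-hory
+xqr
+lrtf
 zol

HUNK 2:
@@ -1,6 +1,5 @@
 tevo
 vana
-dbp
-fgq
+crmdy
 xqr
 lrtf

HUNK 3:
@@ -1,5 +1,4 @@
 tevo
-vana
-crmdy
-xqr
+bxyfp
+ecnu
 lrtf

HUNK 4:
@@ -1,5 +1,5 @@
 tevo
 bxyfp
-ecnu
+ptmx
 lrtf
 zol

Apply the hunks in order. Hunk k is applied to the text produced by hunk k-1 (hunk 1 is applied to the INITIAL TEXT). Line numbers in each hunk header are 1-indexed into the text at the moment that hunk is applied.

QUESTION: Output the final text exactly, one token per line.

Answer: tevo
bxyfp
ptmx
lrtf
zol

Derivation:
Hunk 1: at line 4 remove [hory] add [xqr,lrtf] -> 7 lines: tevo vana dbp fgq xqr lrtf zol
Hunk 2: at line 1 remove [dbp,fgq] add [crmdy] -> 6 lines: tevo vana crmdy xqr lrtf zol
Hunk 3: at line 1 remove [vana,crmdy,xqr] add [bxyfp,ecnu] -> 5 lines: tevo bxyfp ecnu lrtf zol
Hunk 4: at line 1 remove [ecnu] add [ptmx] -> 5 lines: tevo bxyfp ptmx lrtf zol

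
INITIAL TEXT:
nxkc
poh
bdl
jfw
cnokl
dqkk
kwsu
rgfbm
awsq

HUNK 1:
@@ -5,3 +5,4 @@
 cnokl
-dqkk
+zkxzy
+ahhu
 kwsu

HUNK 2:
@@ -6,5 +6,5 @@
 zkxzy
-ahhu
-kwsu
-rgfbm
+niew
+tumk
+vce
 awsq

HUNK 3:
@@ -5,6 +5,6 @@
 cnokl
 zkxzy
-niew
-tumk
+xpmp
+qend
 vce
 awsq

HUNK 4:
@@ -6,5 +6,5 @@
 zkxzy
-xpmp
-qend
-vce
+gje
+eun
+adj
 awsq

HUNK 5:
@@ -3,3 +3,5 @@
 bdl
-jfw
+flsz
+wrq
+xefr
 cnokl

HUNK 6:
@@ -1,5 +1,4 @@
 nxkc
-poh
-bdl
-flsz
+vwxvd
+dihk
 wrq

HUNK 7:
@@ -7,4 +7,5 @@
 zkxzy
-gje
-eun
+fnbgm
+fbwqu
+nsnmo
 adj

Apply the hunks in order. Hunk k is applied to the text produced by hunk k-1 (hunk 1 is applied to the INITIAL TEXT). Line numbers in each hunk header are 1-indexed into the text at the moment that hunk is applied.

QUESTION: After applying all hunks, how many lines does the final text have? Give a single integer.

Answer: 12

Derivation:
Hunk 1: at line 5 remove [dqkk] add [zkxzy,ahhu] -> 10 lines: nxkc poh bdl jfw cnokl zkxzy ahhu kwsu rgfbm awsq
Hunk 2: at line 6 remove [ahhu,kwsu,rgfbm] add [niew,tumk,vce] -> 10 lines: nxkc poh bdl jfw cnokl zkxzy niew tumk vce awsq
Hunk 3: at line 5 remove [niew,tumk] add [xpmp,qend] -> 10 lines: nxkc poh bdl jfw cnokl zkxzy xpmp qend vce awsq
Hunk 4: at line 6 remove [xpmp,qend,vce] add [gje,eun,adj] -> 10 lines: nxkc poh bdl jfw cnokl zkxzy gje eun adj awsq
Hunk 5: at line 3 remove [jfw] add [flsz,wrq,xefr] -> 12 lines: nxkc poh bdl flsz wrq xefr cnokl zkxzy gje eun adj awsq
Hunk 6: at line 1 remove [poh,bdl,flsz] add [vwxvd,dihk] -> 11 lines: nxkc vwxvd dihk wrq xefr cnokl zkxzy gje eun adj awsq
Hunk 7: at line 7 remove [gje,eun] add [fnbgm,fbwqu,nsnmo] -> 12 lines: nxkc vwxvd dihk wrq xefr cnokl zkxzy fnbgm fbwqu nsnmo adj awsq
Final line count: 12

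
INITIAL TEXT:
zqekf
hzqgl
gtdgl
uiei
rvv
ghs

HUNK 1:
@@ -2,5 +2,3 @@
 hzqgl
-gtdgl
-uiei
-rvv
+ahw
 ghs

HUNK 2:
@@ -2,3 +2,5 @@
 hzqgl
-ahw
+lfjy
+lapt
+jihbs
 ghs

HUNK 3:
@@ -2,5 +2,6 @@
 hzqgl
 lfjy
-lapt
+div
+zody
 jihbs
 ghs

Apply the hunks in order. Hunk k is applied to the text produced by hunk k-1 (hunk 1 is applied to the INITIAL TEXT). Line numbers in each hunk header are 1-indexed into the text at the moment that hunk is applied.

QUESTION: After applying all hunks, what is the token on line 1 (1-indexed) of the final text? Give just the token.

Answer: zqekf

Derivation:
Hunk 1: at line 2 remove [gtdgl,uiei,rvv] add [ahw] -> 4 lines: zqekf hzqgl ahw ghs
Hunk 2: at line 2 remove [ahw] add [lfjy,lapt,jihbs] -> 6 lines: zqekf hzqgl lfjy lapt jihbs ghs
Hunk 3: at line 2 remove [lapt] add [div,zody] -> 7 lines: zqekf hzqgl lfjy div zody jihbs ghs
Final line 1: zqekf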